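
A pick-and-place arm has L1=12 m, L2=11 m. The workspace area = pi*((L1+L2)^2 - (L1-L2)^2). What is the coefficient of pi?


Given: L1 = 12, L2 = 11
(L1+L2)^2 = (23)^2 = 529
(L1-L2)^2 = (1)^2 = 1
Difference = 529 - 1 = 528
This equals 4*L1*L2 = 4*12*11 = 528
Workspace area = 528*pi

528


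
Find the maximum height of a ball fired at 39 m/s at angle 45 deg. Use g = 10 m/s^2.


Given: v0 = 39 m/s, theta = 45 deg, g = 10 m/s^2
sin^2(45) = 1/2
Using H = v0^2 * sin^2(theta) / (2*g)
H = 39^2 * 1/2 / (2*10)
H = 1521 * 1/2 / 20
H = 1521/2 / 20
H = 1521/40 m

1521/40 m


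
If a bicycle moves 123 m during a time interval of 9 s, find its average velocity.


Given: distance d = 123 m, time t = 9 s
Using v = d / t
v = 123 / 9
v = 41/3 m/s

41/3 m/s


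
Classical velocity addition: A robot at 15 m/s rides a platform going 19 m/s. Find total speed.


Given: object velocity = 15 m/s, platform velocity = 19 m/s (same direction)
Using classical velocity addition: v_total = v_object + v_platform
v_total = 15 + 19
v_total = 34 m/s

34 m/s


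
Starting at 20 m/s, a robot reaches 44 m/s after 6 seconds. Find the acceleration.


Given: initial velocity v0 = 20 m/s, final velocity v = 44 m/s, time t = 6 s
Using a = (v - v0) / t
a = (44 - 20) / 6
a = 24 / 6
a = 4 m/s^2

4 m/s^2


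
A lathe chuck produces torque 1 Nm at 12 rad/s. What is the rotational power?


Given: tau = 1 Nm, omega = 12 rad/s
Using P = tau * omega
P = 1 * 12
P = 12 W

12 W


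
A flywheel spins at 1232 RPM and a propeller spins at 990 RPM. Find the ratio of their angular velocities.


Given: RPM_A = 1232, RPM_B = 990
omega = 2*pi*RPM/60, so omega_A/omega_B = RPM_A / RPM_B
omega_A/omega_B = 1232 / 990
omega_A/omega_B = 56/45

56/45


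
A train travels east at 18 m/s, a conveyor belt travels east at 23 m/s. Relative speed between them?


Given: v_A = 18 m/s east, v_B = 23 m/s east
Both move in the same direction; relative speed = |v_A - v_B|
|18 - 23| = |-5|
= 5 m/s

5 m/s


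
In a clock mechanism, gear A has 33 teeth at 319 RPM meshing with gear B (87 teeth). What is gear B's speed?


Given: N1 = 33 teeth, w1 = 319 RPM, N2 = 87 teeth
Using N1*w1 = N2*w2
w2 = N1*w1 / N2
w2 = 33*319 / 87
w2 = 10527 / 87
w2 = 121 RPM

121 RPM


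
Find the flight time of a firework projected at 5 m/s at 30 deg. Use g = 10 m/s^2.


Given: v0 = 5 m/s, theta = 30 deg, g = 10 m/s^2
sin(30) = 1/2
Using T = 2*v0*sin(theta) / g
T = 2*5*1/2 / 10
T = 5 / 10
T = 1/2 s

1/2 s


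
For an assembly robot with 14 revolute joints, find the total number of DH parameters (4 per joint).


Given: 14 joints, 4 DH parameters per joint (d, theta, a, alpha)
Total DH parameters = number_of_joints * 4
Total = 14 * 4
Total = 56

56


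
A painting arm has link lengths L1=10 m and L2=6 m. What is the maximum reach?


Given: L1 = 10 m, L2 = 6 m
For a 2-link planar arm, max reach = L1 + L2 (fully extended)
Max reach = 10 + 6
Max reach = 16 m

16 m


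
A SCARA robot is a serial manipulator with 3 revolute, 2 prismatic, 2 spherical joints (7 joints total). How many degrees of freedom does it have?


Given: serial robot with 3 revolute, 2 prismatic, 2 spherical joints
DOF contribution per joint type: revolute=1, prismatic=1, spherical=3, fixed=0
DOF = 3*1 + 2*1 + 2*3
DOF = 11

11


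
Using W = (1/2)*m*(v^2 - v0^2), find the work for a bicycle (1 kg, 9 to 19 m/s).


Given: m = 1 kg, v0 = 9 m/s, v = 19 m/s
Using W = (1/2)*m*(v^2 - v0^2)
v^2 = 19^2 = 361
v0^2 = 9^2 = 81
v^2 - v0^2 = 361 - 81 = 280
W = (1/2)*1*280 = 140 J

140 J


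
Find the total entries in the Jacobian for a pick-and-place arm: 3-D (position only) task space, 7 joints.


Given: task space dimension = 3, joints = 7
Jacobian is a 3 x 7 matrix
Total entries = rows * columns
Total = 3 * 7
Total = 21

21


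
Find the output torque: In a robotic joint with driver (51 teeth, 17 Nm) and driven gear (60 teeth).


Given: N1 = 51, N2 = 60, T1 = 17 Nm
Using T2/T1 = N2/N1
T2 = T1 * N2 / N1
T2 = 17 * 60 / 51
T2 = 1020 / 51
T2 = 20 Nm

20 Nm


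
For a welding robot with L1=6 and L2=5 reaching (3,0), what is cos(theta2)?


Given: L1 = 6, L2 = 5, target (x, y) = (3, 0)
Using cos(theta2) = (x^2 + y^2 - L1^2 - L2^2) / (2*L1*L2)
x^2 + y^2 = 3^2 + 0 = 9
L1^2 + L2^2 = 36 + 25 = 61
Numerator = 9 - 61 = -52
Denominator = 2*6*5 = 60
cos(theta2) = -52/60 = -13/15

-13/15


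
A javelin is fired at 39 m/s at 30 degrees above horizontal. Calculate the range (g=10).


Given: v0 = 39 m/s, theta = 30 deg, g = 10 m/s^2
sin(2*30) = sin(60) = sqrt(3)/2
Using R = v0^2 * sin(2*theta) / g
R = 39^2 * (sqrt(3)/2) / 10
R = 1521 * sqrt(3) / 20
R = 1521/20*sqrt(3) m

1521/20*sqrt(3) m


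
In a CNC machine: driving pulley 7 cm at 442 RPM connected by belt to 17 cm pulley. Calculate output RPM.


Given: D1 = 7 cm, w1 = 442 RPM, D2 = 17 cm
Using D1*w1 = D2*w2
w2 = D1*w1 / D2
w2 = 7*442 / 17
w2 = 3094 / 17
w2 = 182 RPM

182 RPM


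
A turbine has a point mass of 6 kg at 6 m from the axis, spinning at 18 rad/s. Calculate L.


Given: m = 6 kg, r = 6 m, omega = 18 rad/s
For a point mass: I = m*r^2
I = 6*6^2 = 6*36 = 216
L = I*omega = 216*18
L = 3888 kg*m^2/s

3888 kg*m^2/s


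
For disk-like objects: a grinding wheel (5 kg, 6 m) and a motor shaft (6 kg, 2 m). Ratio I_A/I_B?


Given: M1=5 kg, R1=6 m, M2=6 kg, R2=2 m
For a disk: I = (1/2)*M*R^2, so I_A/I_B = (M1*R1^2)/(M2*R2^2)
M1*R1^2 = 5*36 = 180
M2*R2^2 = 6*4 = 24
I_A/I_B = 180/24 = 15/2

15/2


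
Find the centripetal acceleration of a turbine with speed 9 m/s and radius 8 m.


Given: v = 9 m/s, r = 8 m
Using a_c = v^2 / r
a_c = 9^2 / 8
a_c = 81 / 8
a_c = 81/8 m/s^2

81/8 m/s^2


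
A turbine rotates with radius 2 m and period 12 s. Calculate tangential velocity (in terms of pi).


Given: radius r = 2 m, period T = 12 s
Using v = 2*pi*r / T
v = 2*pi*2 / 12
v = 4*pi / 12
v = 1/3*pi m/s

1/3*pi m/s


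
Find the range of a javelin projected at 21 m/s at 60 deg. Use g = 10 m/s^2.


Given: v0 = 21 m/s, theta = 60 deg, g = 10 m/s^2
sin(2*60) = sin(120) = sqrt(3)/2
Using R = v0^2 * sin(2*theta) / g
R = 21^2 * (sqrt(3)/2) / 10
R = 441 * sqrt(3) / 20
R = 441/20*sqrt(3) m

441/20*sqrt(3) m


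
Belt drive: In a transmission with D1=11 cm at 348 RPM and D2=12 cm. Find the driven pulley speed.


Given: D1 = 11 cm, w1 = 348 RPM, D2 = 12 cm
Using D1*w1 = D2*w2
w2 = D1*w1 / D2
w2 = 11*348 / 12
w2 = 3828 / 12
w2 = 319 RPM

319 RPM


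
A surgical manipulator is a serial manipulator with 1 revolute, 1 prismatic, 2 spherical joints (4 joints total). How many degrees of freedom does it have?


Given: serial robot with 1 revolute, 1 prismatic, 2 spherical joints
DOF contribution per joint type: revolute=1, prismatic=1, spherical=3, fixed=0
DOF = 1*1 + 1*1 + 2*3
DOF = 8

8


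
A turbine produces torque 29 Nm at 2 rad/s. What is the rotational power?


Given: tau = 29 Nm, omega = 2 rad/s
Using P = tau * omega
P = 29 * 2
P = 58 W

58 W


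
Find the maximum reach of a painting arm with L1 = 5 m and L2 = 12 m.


Given: L1 = 5 m, L2 = 12 m
For a 2-link planar arm, max reach = L1 + L2 (fully extended)
Max reach = 5 + 12
Max reach = 17 m

17 m


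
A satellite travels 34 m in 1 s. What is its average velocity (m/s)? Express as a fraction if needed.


Given: distance d = 34 m, time t = 1 s
Using v = d / t
v = 34 / 1
v = 34 m/s

34 m/s


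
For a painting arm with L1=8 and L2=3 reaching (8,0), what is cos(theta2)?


Given: L1 = 8, L2 = 3, target (x, y) = (8, 0)
Using cos(theta2) = (x^2 + y^2 - L1^2 - L2^2) / (2*L1*L2)
x^2 + y^2 = 8^2 + 0 = 64
L1^2 + L2^2 = 64 + 9 = 73
Numerator = 64 - 73 = -9
Denominator = 2*8*3 = 48
cos(theta2) = -9/48 = -3/16

-3/16


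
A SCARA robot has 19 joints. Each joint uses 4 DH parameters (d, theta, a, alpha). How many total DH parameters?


Given: 19 joints, 4 DH parameters per joint (d, theta, a, alpha)
Total DH parameters = number_of_joints * 4
Total = 19 * 4
Total = 76

76


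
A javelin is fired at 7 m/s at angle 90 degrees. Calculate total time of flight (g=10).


Given: v0 = 7 m/s, theta = 90 deg, g = 10 m/s^2
sin(90) = 1
Using T = 2*v0*sin(theta) / g
T = 2*7*1 / 10
T = 14 / 10
T = 7/5 s

7/5 s


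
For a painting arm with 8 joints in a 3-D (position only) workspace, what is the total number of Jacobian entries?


Given: task space dimension = 3, joints = 8
Jacobian is a 3 x 8 matrix
Total entries = rows * columns
Total = 3 * 8
Total = 24

24


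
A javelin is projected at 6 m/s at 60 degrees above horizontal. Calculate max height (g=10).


Given: v0 = 6 m/s, theta = 60 deg, g = 10 m/s^2
sin^2(60) = 3/4
Using H = v0^2 * sin^2(theta) / (2*g)
H = 6^2 * 3/4 / (2*10)
H = 36 * 3/4 / 20
H = 27 / 20
H = 27/20 m

27/20 m


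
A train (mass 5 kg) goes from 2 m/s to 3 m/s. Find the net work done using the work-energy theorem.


Given: m = 5 kg, v0 = 2 m/s, v = 3 m/s
Using W = (1/2)*m*(v^2 - v0^2)
v^2 = 3^2 = 9
v0^2 = 2^2 = 4
v^2 - v0^2 = 9 - 4 = 5
W = (1/2)*5*5 = 25/2 J

25/2 J


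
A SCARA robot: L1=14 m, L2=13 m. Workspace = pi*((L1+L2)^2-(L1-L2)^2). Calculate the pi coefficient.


Given: L1 = 14, L2 = 13
(L1+L2)^2 = (27)^2 = 729
(L1-L2)^2 = (1)^2 = 1
Difference = 729 - 1 = 728
This equals 4*L1*L2 = 4*14*13 = 728
Workspace area = 728*pi

728


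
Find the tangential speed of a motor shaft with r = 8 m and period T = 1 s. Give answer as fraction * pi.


Given: radius r = 8 m, period T = 1 s
Using v = 2*pi*r / T
v = 2*pi*8 / 1
v = 16*pi / 1
v = 16*pi m/s

16*pi m/s


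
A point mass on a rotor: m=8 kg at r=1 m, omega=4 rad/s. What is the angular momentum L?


Given: m = 8 kg, r = 1 m, omega = 4 rad/s
For a point mass: I = m*r^2
I = 8*1^2 = 8*1 = 8
L = I*omega = 8*4
L = 32 kg*m^2/s

32 kg*m^2/s


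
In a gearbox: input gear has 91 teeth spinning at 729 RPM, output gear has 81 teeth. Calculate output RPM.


Given: N1 = 91 teeth, w1 = 729 RPM, N2 = 81 teeth
Using N1*w1 = N2*w2
w2 = N1*w1 / N2
w2 = 91*729 / 81
w2 = 66339 / 81
w2 = 819 RPM

819 RPM


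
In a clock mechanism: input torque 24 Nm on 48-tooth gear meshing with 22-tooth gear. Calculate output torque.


Given: N1 = 48, N2 = 22, T1 = 24 Nm
Using T2/T1 = N2/N1
T2 = T1 * N2 / N1
T2 = 24 * 22 / 48
T2 = 528 / 48
T2 = 11 Nm

11 Nm


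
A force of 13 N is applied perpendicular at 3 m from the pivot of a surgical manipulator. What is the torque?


Given: F = 13 N, r = 3 m, angle = 90 deg (perpendicular)
Using tau = F * r * sin(90)
sin(90) = 1
tau = 13 * 3 * 1
tau = 39 Nm

39 Nm


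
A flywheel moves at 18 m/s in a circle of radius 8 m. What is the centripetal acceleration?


Given: v = 18 m/s, r = 8 m
Using a_c = v^2 / r
a_c = 18^2 / 8
a_c = 324 / 8
a_c = 81/2 m/s^2

81/2 m/s^2


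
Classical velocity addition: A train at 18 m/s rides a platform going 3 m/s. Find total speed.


Given: object velocity = 18 m/s, platform velocity = 3 m/s (same direction)
Using classical velocity addition: v_total = v_object + v_platform
v_total = 18 + 3
v_total = 21 m/s

21 m/s


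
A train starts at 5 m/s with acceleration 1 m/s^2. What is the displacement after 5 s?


Given: v0 = 5 m/s, a = 1 m/s^2, t = 5 s
Using s = v0*t + (1/2)*a*t^2
s = 5*5 + (1/2)*1*5^2
s = 25 + (1/2)*25
s = 25 + 25/2
s = 75/2

75/2 m


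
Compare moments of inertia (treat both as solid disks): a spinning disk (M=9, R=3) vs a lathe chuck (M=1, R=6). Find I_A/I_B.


Given: M1=9 kg, R1=3 m, M2=1 kg, R2=6 m
For a disk: I = (1/2)*M*R^2, so I_A/I_B = (M1*R1^2)/(M2*R2^2)
M1*R1^2 = 9*9 = 81
M2*R2^2 = 1*36 = 36
I_A/I_B = 81/36 = 9/4

9/4


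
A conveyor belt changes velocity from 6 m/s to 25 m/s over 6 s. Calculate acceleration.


Given: initial velocity v0 = 6 m/s, final velocity v = 25 m/s, time t = 6 s
Using a = (v - v0) / t
a = (25 - 6) / 6
a = 19 / 6
a = 19/6 m/s^2

19/6 m/s^2


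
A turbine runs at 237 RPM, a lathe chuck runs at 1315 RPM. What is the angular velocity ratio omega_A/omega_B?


Given: RPM_A = 237, RPM_B = 1315
omega = 2*pi*RPM/60, so omega_A/omega_B = RPM_A / RPM_B
omega_A/omega_B = 237 / 1315
omega_A/omega_B = 237/1315

237/1315


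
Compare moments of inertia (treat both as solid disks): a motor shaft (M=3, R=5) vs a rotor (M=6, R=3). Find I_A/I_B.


Given: M1=3 kg, R1=5 m, M2=6 kg, R2=3 m
For a disk: I = (1/2)*M*R^2, so I_A/I_B = (M1*R1^2)/(M2*R2^2)
M1*R1^2 = 3*25 = 75
M2*R2^2 = 6*9 = 54
I_A/I_B = 75/54 = 25/18

25/18


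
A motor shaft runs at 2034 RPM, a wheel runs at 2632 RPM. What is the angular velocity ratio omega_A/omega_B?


Given: RPM_A = 2034, RPM_B = 2632
omega = 2*pi*RPM/60, so omega_A/omega_B = RPM_A / RPM_B
omega_A/omega_B = 2034 / 2632
omega_A/omega_B = 1017/1316

1017/1316


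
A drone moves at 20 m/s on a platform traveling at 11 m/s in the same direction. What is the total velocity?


Given: object velocity = 20 m/s, platform velocity = 11 m/s (same direction)
Using classical velocity addition: v_total = v_object + v_platform
v_total = 20 + 11
v_total = 31 m/s

31 m/s


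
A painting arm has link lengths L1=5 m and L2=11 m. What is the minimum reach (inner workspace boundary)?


Given: L1 = 5 m, L2 = 11 m
For a 2-link planar arm, min reach = |L1 - L2| (second link folded back)
Min reach = |5 - 11|
Min reach = 6 m

6 m


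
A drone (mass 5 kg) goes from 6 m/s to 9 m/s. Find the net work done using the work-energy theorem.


Given: m = 5 kg, v0 = 6 m/s, v = 9 m/s
Using W = (1/2)*m*(v^2 - v0^2)
v^2 = 9^2 = 81
v0^2 = 6^2 = 36
v^2 - v0^2 = 81 - 36 = 45
W = (1/2)*5*45 = 225/2 J

225/2 J


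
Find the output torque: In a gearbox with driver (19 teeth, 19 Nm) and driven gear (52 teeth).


Given: N1 = 19, N2 = 52, T1 = 19 Nm
Using T2/T1 = N2/N1
T2 = T1 * N2 / N1
T2 = 19 * 52 / 19
T2 = 988 / 19
T2 = 52 Nm

52 Nm


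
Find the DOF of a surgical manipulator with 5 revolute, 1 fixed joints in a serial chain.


Given: serial robot with 5 revolute, 1 fixed joints
DOF contribution per joint type: revolute=1, prismatic=1, spherical=3, fixed=0
DOF = 5*1 + 1*0
DOF = 5

5


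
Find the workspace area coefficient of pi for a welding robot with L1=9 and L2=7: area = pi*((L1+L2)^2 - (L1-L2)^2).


Given: L1 = 9, L2 = 7
(L1+L2)^2 = (16)^2 = 256
(L1-L2)^2 = (2)^2 = 4
Difference = 256 - 4 = 252
This equals 4*L1*L2 = 4*9*7 = 252
Workspace area = 252*pi

252


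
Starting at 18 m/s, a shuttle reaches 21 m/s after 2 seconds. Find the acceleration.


Given: initial velocity v0 = 18 m/s, final velocity v = 21 m/s, time t = 2 s
Using a = (v - v0) / t
a = (21 - 18) / 2
a = 3 / 2
a = 3/2 m/s^2

3/2 m/s^2


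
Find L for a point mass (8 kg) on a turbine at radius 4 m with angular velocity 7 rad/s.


Given: m = 8 kg, r = 4 m, omega = 7 rad/s
For a point mass: I = m*r^2
I = 8*4^2 = 8*16 = 128
L = I*omega = 128*7
L = 896 kg*m^2/s

896 kg*m^2/s


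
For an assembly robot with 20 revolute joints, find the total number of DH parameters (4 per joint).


Given: 20 joints, 4 DH parameters per joint (d, theta, a, alpha)
Total DH parameters = number_of_joints * 4
Total = 20 * 4
Total = 80

80


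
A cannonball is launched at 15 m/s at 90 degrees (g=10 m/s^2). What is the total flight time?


Given: v0 = 15 m/s, theta = 90 deg, g = 10 m/s^2
sin(90) = 1
Using T = 2*v0*sin(theta) / g
T = 2*15*1 / 10
T = 30 / 10
T = 3 s

3 s


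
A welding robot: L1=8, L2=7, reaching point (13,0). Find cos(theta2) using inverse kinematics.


Given: L1 = 8, L2 = 7, target (x, y) = (13, 0)
Using cos(theta2) = (x^2 + y^2 - L1^2 - L2^2) / (2*L1*L2)
x^2 + y^2 = 13^2 + 0 = 169
L1^2 + L2^2 = 64 + 49 = 113
Numerator = 169 - 113 = 56
Denominator = 2*8*7 = 112
cos(theta2) = 56/112 = 1/2

1/2


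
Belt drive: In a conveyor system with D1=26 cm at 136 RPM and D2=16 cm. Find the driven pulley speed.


Given: D1 = 26 cm, w1 = 136 RPM, D2 = 16 cm
Using D1*w1 = D2*w2
w2 = D1*w1 / D2
w2 = 26*136 / 16
w2 = 3536 / 16
w2 = 221 RPM

221 RPM


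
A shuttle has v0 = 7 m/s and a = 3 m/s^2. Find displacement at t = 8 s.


Given: v0 = 7 m/s, a = 3 m/s^2, t = 8 s
Using s = v0*t + (1/2)*a*t^2
s = 7*8 + (1/2)*3*8^2
s = 56 + (1/2)*192
s = 56 + 96
s = 152

152 m


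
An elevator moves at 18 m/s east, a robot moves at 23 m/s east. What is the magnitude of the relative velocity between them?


Given: v_A = 18 m/s east, v_B = 23 m/s east
Both move in the same direction; relative speed = |v_A - v_B|
|18 - 23| = |-5|
= 5 m/s

5 m/s


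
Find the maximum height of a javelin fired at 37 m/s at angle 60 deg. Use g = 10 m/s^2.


Given: v0 = 37 m/s, theta = 60 deg, g = 10 m/s^2
sin^2(60) = 3/4
Using H = v0^2 * sin^2(theta) / (2*g)
H = 37^2 * 3/4 / (2*10)
H = 1369 * 3/4 / 20
H = 4107/4 / 20
H = 4107/80 m

4107/80 m


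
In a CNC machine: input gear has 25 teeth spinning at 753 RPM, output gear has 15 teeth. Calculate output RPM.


Given: N1 = 25 teeth, w1 = 753 RPM, N2 = 15 teeth
Using N1*w1 = N2*w2
w2 = N1*w1 / N2
w2 = 25*753 / 15
w2 = 18825 / 15
w2 = 1255 RPM

1255 RPM


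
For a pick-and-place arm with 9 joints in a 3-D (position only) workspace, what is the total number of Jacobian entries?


Given: task space dimension = 3, joints = 9
Jacobian is a 3 x 9 matrix
Total entries = rows * columns
Total = 3 * 9
Total = 27

27


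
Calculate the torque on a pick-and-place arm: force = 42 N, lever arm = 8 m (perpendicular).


Given: F = 42 N, r = 8 m, angle = 90 deg (perpendicular)
Using tau = F * r * sin(90)
sin(90) = 1
tau = 42 * 8 * 1
tau = 336 Nm

336 Nm


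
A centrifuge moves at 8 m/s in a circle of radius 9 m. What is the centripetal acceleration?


Given: v = 8 m/s, r = 9 m
Using a_c = v^2 / r
a_c = 8^2 / 9
a_c = 64 / 9
a_c = 64/9 m/s^2

64/9 m/s^2


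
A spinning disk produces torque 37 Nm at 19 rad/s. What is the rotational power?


Given: tau = 37 Nm, omega = 19 rad/s
Using P = tau * omega
P = 37 * 19
P = 703 W

703 W


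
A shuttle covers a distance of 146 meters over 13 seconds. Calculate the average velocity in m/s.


Given: distance d = 146 m, time t = 13 s
Using v = d / t
v = 146 / 13
v = 146/13 m/s

146/13 m/s


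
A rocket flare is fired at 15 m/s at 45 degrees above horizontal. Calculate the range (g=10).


Given: v0 = 15 m/s, theta = 45 deg, g = 10 m/s^2
sin(2*45) = sin(90) = 1
Using R = v0^2 * sin(2*theta) / g
R = 15^2 * 1 / 10
R = 225 / 10
R = 45/2 m

45/2 m


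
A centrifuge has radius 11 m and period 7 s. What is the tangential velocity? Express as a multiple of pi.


Given: radius r = 11 m, period T = 7 s
Using v = 2*pi*r / T
v = 2*pi*11 / 7
v = 22*pi / 7
v = 22/7*pi m/s

22/7*pi m/s


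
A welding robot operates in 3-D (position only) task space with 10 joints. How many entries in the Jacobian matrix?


Given: task space dimension = 3, joints = 10
Jacobian is a 3 x 10 matrix
Total entries = rows * columns
Total = 3 * 10
Total = 30

30


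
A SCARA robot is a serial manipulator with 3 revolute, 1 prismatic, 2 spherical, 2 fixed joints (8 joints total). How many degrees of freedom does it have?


Given: serial robot with 3 revolute, 1 prismatic, 2 spherical, 2 fixed joints
DOF contribution per joint type: revolute=1, prismatic=1, spherical=3, fixed=0
DOF = 3*1 + 1*1 + 2*3 + 2*0
DOF = 10

10


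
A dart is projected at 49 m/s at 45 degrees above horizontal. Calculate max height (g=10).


Given: v0 = 49 m/s, theta = 45 deg, g = 10 m/s^2
sin^2(45) = 1/2
Using H = v0^2 * sin^2(theta) / (2*g)
H = 49^2 * 1/2 / (2*10)
H = 2401 * 1/2 / 20
H = 2401/2 / 20
H = 2401/40 m

2401/40 m


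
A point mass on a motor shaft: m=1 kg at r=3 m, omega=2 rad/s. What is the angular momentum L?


Given: m = 1 kg, r = 3 m, omega = 2 rad/s
For a point mass: I = m*r^2
I = 1*3^2 = 1*9 = 9
L = I*omega = 9*2
L = 18 kg*m^2/s

18 kg*m^2/s


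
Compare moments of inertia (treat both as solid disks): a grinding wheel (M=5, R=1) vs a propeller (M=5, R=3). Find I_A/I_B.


Given: M1=5 kg, R1=1 m, M2=5 kg, R2=3 m
For a disk: I = (1/2)*M*R^2, so I_A/I_B = (M1*R1^2)/(M2*R2^2)
M1*R1^2 = 5*1 = 5
M2*R2^2 = 5*9 = 45
I_A/I_B = 5/45 = 1/9

1/9


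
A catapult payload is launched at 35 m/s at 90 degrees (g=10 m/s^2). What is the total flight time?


Given: v0 = 35 m/s, theta = 90 deg, g = 10 m/s^2
sin(90) = 1
Using T = 2*v0*sin(theta) / g
T = 2*35*1 / 10
T = 70 / 10
T = 7 s

7 s


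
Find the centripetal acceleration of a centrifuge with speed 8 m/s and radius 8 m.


Given: v = 8 m/s, r = 8 m
Using a_c = v^2 / r
a_c = 8^2 / 8
a_c = 64 / 8
a_c = 8 m/s^2

8 m/s^2


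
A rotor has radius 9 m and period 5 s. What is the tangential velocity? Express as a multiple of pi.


Given: radius r = 9 m, period T = 5 s
Using v = 2*pi*r / T
v = 2*pi*9 / 5
v = 18*pi / 5
v = 18/5*pi m/s

18/5*pi m/s


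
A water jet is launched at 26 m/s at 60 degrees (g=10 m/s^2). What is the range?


Given: v0 = 26 m/s, theta = 60 deg, g = 10 m/s^2
sin(2*60) = sin(120) = sqrt(3)/2
Using R = v0^2 * sin(2*theta) / g
R = 26^2 * (sqrt(3)/2) / 10
R = 676 * sqrt(3) / 20
R = 169/5*sqrt(3) m

169/5*sqrt(3) m


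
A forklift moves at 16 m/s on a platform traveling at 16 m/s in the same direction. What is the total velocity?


Given: object velocity = 16 m/s, platform velocity = 16 m/s (same direction)
Using classical velocity addition: v_total = v_object + v_platform
v_total = 16 + 16
v_total = 32 m/s

32 m/s


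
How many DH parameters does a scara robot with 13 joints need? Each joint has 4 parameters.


Given: 13 joints, 4 DH parameters per joint (d, theta, a, alpha)
Total DH parameters = number_of_joints * 4
Total = 13 * 4
Total = 52

52


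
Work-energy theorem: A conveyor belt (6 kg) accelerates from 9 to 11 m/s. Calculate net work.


Given: m = 6 kg, v0 = 9 m/s, v = 11 m/s
Using W = (1/2)*m*(v^2 - v0^2)
v^2 = 11^2 = 121
v0^2 = 9^2 = 81
v^2 - v0^2 = 121 - 81 = 40
W = (1/2)*6*40 = 120 J

120 J


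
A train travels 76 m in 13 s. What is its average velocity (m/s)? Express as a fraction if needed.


Given: distance d = 76 m, time t = 13 s
Using v = d / t
v = 76 / 13
v = 76/13 m/s

76/13 m/s


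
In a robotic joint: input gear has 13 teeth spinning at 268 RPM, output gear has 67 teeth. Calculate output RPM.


Given: N1 = 13 teeth, w1 = 268 RPM, N2 = 67 teeth
Using N1*w1 = N2*w2
w2 = N1*w1 / N2
w2 = 13*268 / 67
w2 = 3484 / 67
w2 = 52 RPM

52 RPM


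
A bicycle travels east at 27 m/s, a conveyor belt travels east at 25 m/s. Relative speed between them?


Given: v_A = 27 m/s east, v_B = 25 m/s east
Both move in the same direction; relative speed = |v_A - v_B|
|27 - 25| = |2|
= 2 m/s

2 m/s


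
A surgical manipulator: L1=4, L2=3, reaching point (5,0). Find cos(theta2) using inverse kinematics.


Given: L1 = 4, L2 = 3, target (x, y) = (5, 0)
Using cos(theta2) = (x^2 + y^2 - L1^2 - L2^2) / (2*L1*L2)
x^2 + y^2 = 5^2 + 0 = 25
L1^2 + L2^2 = 16 + 9 = 25
Numerator = 25 - 25 = 0
Denominator = 2*4*3 = 24
cos(theta2) = 0/24 = 0

0


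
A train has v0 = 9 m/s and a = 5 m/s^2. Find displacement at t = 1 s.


Given: v0 = 9 m/s, a = 5 m/s^2, t = 1 s
Using s = v0*t + (1/2)*a*t^2
s = 9*1 + (1/2)*5*1^2
s = 9 + (1/2)*5
s = 9 + 5/2
s = 23/2

23/2 m


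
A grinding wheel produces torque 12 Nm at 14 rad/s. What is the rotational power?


Given: tau = 12 Nm, omega = 14 rad/s
Using P = tau * omega
P = 12 * 14
P = 168 W

168 W


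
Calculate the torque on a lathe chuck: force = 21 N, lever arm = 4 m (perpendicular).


Given: F = 21 N, r = 4 m, angle = 90 deg (perpendicular)
Using tau = F * r * sin(90)
sin(90) = 1
tau = 21 * 4 * 1
tau = 84 Nm

84 Nm


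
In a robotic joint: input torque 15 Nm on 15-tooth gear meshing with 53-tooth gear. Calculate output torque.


Given: N1 = 15, N2 = 53, T1 = 15 Nm
Using T2/T1 = N2/N1
T2 = T1 * N2 / N1
T2 = 15 * 53 / 15
T2 = 795 / 15
T2 = 53 Nm

53 Nm


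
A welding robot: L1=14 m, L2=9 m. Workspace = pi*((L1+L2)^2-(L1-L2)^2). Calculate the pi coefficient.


Given: L1 = 14, L2 = 9
(L1+L2)^2 = (23)^2 = 529
(L1-L2)^2 = (5)^2 = 25
Difference = 529 - 25 = 504
This equals 4*L1*L2 = 4*14*9 = 504
Workspace area = 504*pi

504


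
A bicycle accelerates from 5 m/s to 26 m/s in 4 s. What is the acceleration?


Given: initial velocity v0 = 5 m/s, final velocity v = 26 m/s, time t = 4 s
Using a = (v - v0) / t
a = (26 - 5) / 4
a = 21 / 4
a = 21/4 m/s^2

21/4 m/s^2


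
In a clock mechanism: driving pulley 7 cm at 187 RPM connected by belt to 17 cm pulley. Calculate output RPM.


Given: D1 = 7 cm, w1 = 187 RPM, D2 = 17 cm
Using D1*w1 = D2*w2
w2 = D1*w1 / D2
w2 = 7*187 / 17
w2 = 1309 / 17
w2 = 77 RPM

77 RPM


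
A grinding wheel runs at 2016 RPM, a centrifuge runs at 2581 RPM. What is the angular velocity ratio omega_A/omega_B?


Given: RPM_A = 2016, RPM_B = 2581
omega = 2*pi*RPM/60, so omega_A/omega_B = RPM_A / RPM_B
omega_A/omega_B = 2016 / 2581
omega_A/omega_B = 2016/2581

2016/2581


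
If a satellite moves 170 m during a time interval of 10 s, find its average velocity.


Given: distance d = 170 m, time t = 10 s
Using v = d / t
v = 170 / 10
v = 17 m/s

17 m/s


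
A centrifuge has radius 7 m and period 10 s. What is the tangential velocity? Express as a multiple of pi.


Given: radius r = 7 m, period T = 10 s
Using v = 2*pi*r / T
v = 2*pi*7 / 10
v = 14*pi / 10
v = 7/5*pi m/s

7/5*pi m/s


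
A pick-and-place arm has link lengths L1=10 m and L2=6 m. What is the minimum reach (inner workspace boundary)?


Given: L1 = 10 m, L2 = 6 m
For a 2-link planar arm, min reach = |L1 - L2| (second link folded back)
Min reach = |10 - 6|
Min reach = 4 m

4 m


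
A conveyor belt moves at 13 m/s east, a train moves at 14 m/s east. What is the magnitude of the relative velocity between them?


Given: v_A = 13 m/s east, v_B = 14 m/s east
Both move in the same direction; relative speed = |v_A - v_B|
|13 - 14| = |-1|
= 1 m/s

1 m/s


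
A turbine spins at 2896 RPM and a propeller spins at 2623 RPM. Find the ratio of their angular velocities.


Given: RPM_A = 2896, RPM_B = 2623
omega = 2*pi*RPM/60, so omega_A/omega_B = RPM_A / RPM_B
omega_A/omega_B = 2896 / 2623
omega_A/omega_B = 2896/2623

2896/2623


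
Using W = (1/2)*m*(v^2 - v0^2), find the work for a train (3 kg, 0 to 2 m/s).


Given: m = 3 kg, v0 = 0 m/s, v = 2 m/s
Using W = (1/2)*m*(v^2 - v0^2)
v^2 = 2^2 = 4
v0^2 = 0^2 = 0
v^2 - v0^2 = 4 - 0 = 4
W = (1/2)*3*4 = 6 J

6 J


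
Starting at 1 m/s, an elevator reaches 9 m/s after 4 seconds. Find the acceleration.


Given: initial velocity v0 = 1 m/s, final velocity v = 9 m/s, time t = 4 s
Using a = (v - v0) / t
a = (9 - 1) / 4
a = 8 / 4
a = 2 m/s^2

2 m/s^2


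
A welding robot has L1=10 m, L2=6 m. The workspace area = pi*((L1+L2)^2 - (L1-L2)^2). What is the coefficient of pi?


Given: L1 = 10, L2 = 6
(L1+L2)^2 = (16)^2 = 256
(L1-L2)^2 = (4)^2 = 16
Difference = 256 - 16 = 240
This equals 4*L1*L2 = 4*10*6 = 240
Workspace area = 240*pi

240


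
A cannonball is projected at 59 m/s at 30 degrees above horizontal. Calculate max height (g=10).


Given: v0 = 59 m/s, theta = 30 deg, g = 10 m/s^2
sin^2(30) = 1/4
Using H = v0^2 * sin^2(theta) / (2*g)
H = 59^2 * 1/4 / (2*10)
H = 3481 * 1/4 / 20
H = 3481/4 / 20
H = 3481/80 m

3481/80 m


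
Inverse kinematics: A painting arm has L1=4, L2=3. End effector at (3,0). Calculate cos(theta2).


Given: L1 = 4, L2 = 3, target (x, y) = (3, 0)
Using cos(theta2) = (x^2 + y^2 - L1^2 - L2^2) / (2*L1*L2)
x^2 + y^2 = 3^2 + 0 = 9
L1^2 + L2^2 = 16 + 9 = 25
Numerator = 9 - 25 = -16
Denominator = 2*4*3 = 24
cos(theta2) = -16/24 = -2/3

-2/3


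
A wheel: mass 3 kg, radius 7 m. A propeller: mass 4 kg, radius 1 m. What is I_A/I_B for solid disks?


Given: M1=3 kg, R1=7 m, M2=4 kg, R2=1 m
For a disk: I = (1/2)*M*R^2, so I_A/I_B = (M1*R1^2)/(M2*R2^2)
M1*R1^2 = 3*49 = 147
M2*R2^2 = 4*1 = 4
I_A/I_B = 147/4 = 147/4

147/4


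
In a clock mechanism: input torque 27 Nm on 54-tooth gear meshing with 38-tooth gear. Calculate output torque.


Given: N1 = 54, N2 = 38, T1 = 27 Nm
Using T2/T1 = N2/N1
T2 = T1 * N2 / N1
T2 = 27 * 38 / 54
T2 = 1026 / 54
T2 = 19 Nm

19 Nm


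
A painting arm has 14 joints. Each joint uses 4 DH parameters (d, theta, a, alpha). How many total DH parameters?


Given: 14 joints, 4 DH parameters per joint (d, theta, a, alpha)
Total DH parameters = number_of_joints * 4
Total = 14 * 4
Total = 56

56


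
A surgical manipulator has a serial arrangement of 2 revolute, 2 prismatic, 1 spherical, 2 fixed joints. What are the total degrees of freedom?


Given: serial robot with 2 revolute, 2 prismatic, 1 spherical, 2 fixed joints
DOF contribution per joint type: revolute=1, prismatic=1, spherical=3, fixed=0
DOF = 2*1 + 2*1 + 1*3 + 2*0
DOF = 7

7


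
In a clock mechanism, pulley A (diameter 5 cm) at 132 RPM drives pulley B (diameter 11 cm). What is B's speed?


Given: D1 = 5 cm, w1 = 132 RPM, D2 = 11 cm
Using D1*w1 = D2*w2
w2 = D1*w1 / D2
w2 = 5*132 / 11
w2 = 660 / 11
w2 = 60 RPM

60 RPM


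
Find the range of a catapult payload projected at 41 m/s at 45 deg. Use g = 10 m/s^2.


Given: v0 = 41 m/s, theta = 45 deg, g = 10 m/s^2
sin(2*45) = sin(90) = 1
Using R = v0^2 * sin(2*theta) / g
R = 41^2 * 1 / 10
R = 1681 / 10
R = 1681/10 m

1681/10 m


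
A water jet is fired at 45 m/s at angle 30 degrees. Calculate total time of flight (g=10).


Given: v0 = 45 m/s, theta = 30 deg, g = 10 m/s^2
sin(30) = 1/2
Using T = 2*v0*sin(theta) / g
T = 2*45*1/2 / 10
T = 45 / 10
T = 9/2 s

9/2 s


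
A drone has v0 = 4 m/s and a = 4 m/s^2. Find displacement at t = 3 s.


Given: v0 = 4 m/s, a = 4 m/s^2, t = 3 s
Using s = v0*t + (1/2)*a*t^2
s = 4*3 + (1/2)*4*3^2
s = 12 + (1/2)*36
s = 12 + 18
s = 30

30 m


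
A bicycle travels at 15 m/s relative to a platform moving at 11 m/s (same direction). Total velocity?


Given: object velocity = 15 m/s, platform velocity = 11 m/s (same direction)
Using classical velocity addition: v_total = v_object + v_platform
v_total = 15 + 11
v_total = 26 m/s

26 m/s


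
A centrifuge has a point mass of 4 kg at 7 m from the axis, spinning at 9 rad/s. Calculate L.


Given: m = 4 kg, r = 7 m, omega = 9 rad/s
For a point mass: I = m*r^2
I = 4*7^2 = 4*49 = 196
L = I*omega = 196*9
L = 1764 kg*m^2/s

1764 kg*m^2/s


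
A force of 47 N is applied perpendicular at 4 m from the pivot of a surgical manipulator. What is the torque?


Given: F = 47 N, r = 4 m, angle = 90 deg (perpendicular)
Using tau = F * r * sin(90)
sin(90) = 1
tau = 47 * 4 * 1
tau = 188 Nm

188 Nm


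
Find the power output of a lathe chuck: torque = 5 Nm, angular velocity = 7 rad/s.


Given: tau = 5 Nm, omega = 7 rad/s
Using P = tau * omega
P = 5 * 7
P = 35 W

35 W


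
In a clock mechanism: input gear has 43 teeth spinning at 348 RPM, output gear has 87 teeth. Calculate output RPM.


Given: N1 = 43 teeth, w1 = 348 RPM, N2 = 87 teeth
Using N1*w1 = N2*w2
w2 = N1*w1 / N2
w2 = 43*348 / 87
w2 = 14964 / 87
w2 = 172 RPM

172 RPM


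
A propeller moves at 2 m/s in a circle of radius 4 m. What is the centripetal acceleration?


Given: v = 2 m/s, r = 4 m
Using a_c = v^2 / r
a_c = 2^2 / 4
a_c = 4 / 4
a_c = 1 m/s^2

1 m/s^2


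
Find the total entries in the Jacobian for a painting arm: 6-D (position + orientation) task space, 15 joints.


Given: task space dimension = 6, joints = 15
Jacobian is a 6 x 15 matrix
Total entries = rows * columns
Total = 6 * 15
Total = 90

90


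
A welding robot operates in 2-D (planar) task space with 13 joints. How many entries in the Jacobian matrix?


Given: task space dimension = 2, joints = 13
Jacobian is a 2 x 13 matrix
Total entries = rows * columns
Total = 2 * 13
Total = 26

26


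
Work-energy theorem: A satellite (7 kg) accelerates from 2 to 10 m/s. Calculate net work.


Given: m = 7 kg, v0 = 2 m/s, v = 10 m/s
Using W = (1/2)*m*(v^2 - v0^2)
v^2 = 10^2 = 100
v0^2 = 2^2 = 4
v^2 - v0^2 = 100 - 4 = 96
W = (1/2)*7*96 = 336 J

336 J


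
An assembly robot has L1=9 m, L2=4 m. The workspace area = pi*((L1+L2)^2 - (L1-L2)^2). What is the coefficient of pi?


Given: L1 = 9, L2 = 4
(L1+L2)^2 = (13)^2 = 169
(L1-L2)^2 = (5)^2 = 25
Difference = 169 - 25 = 144
This equals 4*L1*L2 = 4*9*4 = 144
Workspace area = 144*pi

144


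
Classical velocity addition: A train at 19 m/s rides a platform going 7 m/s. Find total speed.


Given: object velocity = 19 m/s, platform velocity = 7 m/s (same direction)
Using classical velocity addition: v_total = v_object + v_platform
v_total = 19 + 7
v_total = 26 m/s

26 m/s


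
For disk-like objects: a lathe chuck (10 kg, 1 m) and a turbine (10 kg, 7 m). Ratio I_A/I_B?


Given: M1=10 kg, R1=1 m, M2=10 kg, R2=7 m
For a disk: I = (1/2)*M*R^2, so I_A/I_B = (M1*R1^2)/(M2*R2^2)
M1*R1^2 = 10*1 = 10
M2*R2^2 = 10*49 = 490
I_A/I_B = 10/490 = 1/49

1/49


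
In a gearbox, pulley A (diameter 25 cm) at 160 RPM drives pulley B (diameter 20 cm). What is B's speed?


Given: D1 = 25 cm, w1 = 160 RPM, D2 = 20 cm
Using D1*w1 = D2*w2
w2 = D1*w1 / D2
w2 = 25*160 / 20
w2 = 4000 / 20
w2 = 200 RPM

200 RPM


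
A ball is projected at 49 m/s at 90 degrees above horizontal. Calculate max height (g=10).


Given: v0 = 49 m/s, theta = 90 deg, g = 10 m/s^2
sin^2(90) = 1
Using H = v0^2 * sin^2(theta) / (2*g)
H = 49^2 * 1 / (2*10)
H = 2401 * 1 / 20
H = 2401 / 20
H = 2401/20 m

2401/20 m


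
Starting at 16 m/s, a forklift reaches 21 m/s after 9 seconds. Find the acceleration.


Given: initial velocity v0 = 16 m/s, final velocity v = 21 m/s, time t = 9 s
Using a = (v - v0) / t
a = (21 - 16) / 9
a = 5 / 9
a = 5/9 m/s^2

5/9 m/s^2


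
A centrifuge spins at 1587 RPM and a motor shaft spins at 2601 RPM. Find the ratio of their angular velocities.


Given: RPM_A = 1587, RPM_B = 2601
omega = 2*pi*RPM/60, so omega_A/omega_B = RPM_A / RPM_B
omega_A/omega_B = 1587 / 2601
omega_A/omega_B = 529/867

529/867


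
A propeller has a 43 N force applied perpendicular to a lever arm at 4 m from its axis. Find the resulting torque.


Given: F = 43 N, r = 4 m, angle = 90 deg (perpendicular)
Using tau = F * r * sin(90)
sin(90) = 1
tau = 43 * 4 * 1
tau = 172 Nm

172 Nm


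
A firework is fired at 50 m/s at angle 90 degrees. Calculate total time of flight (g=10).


Given: v0 = 50 m/s, theta = 90 deg, g = 10 m/s^2
sin(90) = 1
Using T = 2*v0*sin(theta) / g
T = 2*50*1 / 10
T = 100 / 10
T = 10 s

10 s


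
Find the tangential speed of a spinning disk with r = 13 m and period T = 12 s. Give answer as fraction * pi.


Given: radius r = 13 m, period T = 12 s
Using v = 2*pi*r / T
v = 2*pi*13 / 12
v = 26*pi / 12
v = 13/6*pi m/s

13/6*pi m/s


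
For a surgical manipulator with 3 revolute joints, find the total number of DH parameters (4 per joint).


Given: 3 joints, 4 DH parameters per joint (d, theta, a, alpha)
Total DH parameters = number_of_joints * 4
Total = 3 * 4
Total = 12

12


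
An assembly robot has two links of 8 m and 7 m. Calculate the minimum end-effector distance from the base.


Given: L1 = 8 m, L2 = 7 m
For a 2-link planar arm, min reach = |L1 - L2| (second link folded back)
Min reach = |8 - 7|
Min reach = 1 m

1 m


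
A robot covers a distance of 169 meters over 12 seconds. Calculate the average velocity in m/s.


Given: distance d = 169 m, time t = 12 s
Using v = d / t
v = 169 / 12
v = 169/12 m/s

169/12 m/s


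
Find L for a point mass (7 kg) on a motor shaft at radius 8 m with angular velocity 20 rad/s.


Given: m = 7 kg, r = 8 m, omega = 20 rad/s
For a point mass: I = m*r^2
I = 7*8^2 = 7*64 = 448
L = I*omega = 448*20
L = 8960 kg*m^2/s

8960 kg*m^2/s


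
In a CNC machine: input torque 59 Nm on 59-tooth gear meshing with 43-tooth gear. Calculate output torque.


Given: N1 = 59, N2 = 43, T1 = 59 Nm
Using T2/T1 = N2/N1
T2 = T1 * N2 / N1
T2 = 59 * 43 / 59
T2 = 2537 / 59
T2 = 43 Nm

43 Nm


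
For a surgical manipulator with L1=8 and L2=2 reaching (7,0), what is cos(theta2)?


Given: L1 = 8, L2 = 2, target (x, y) = (7, 0)
Using cos(theta2) = (x^2 + y^2 - L1^2 - L2^2) / (2*L1*L2)
x^2 + y^2 = 7^2 + 0 = 49
L1^2 + L2^2 = 64 + 4 = 68
Numerator = 49 - 68 = -19
Denominator = 2*8*2 = 32
cos(theta2) = -19/32 = -19/32

-19/32


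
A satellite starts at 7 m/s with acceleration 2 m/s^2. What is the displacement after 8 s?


Given: v0 = 7 m/s, a = 2 m/s^2, t = 8 s
Using s = v0*t + (1/2)*a*t^2
s = 7*8 + (1/2)*2*8^2
s = 56 + (1/2)*128
s = 56 + 64
s = 120

120 m


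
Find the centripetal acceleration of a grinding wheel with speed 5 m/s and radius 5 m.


Given: v = 5 m/s, r = 5 m
Using a_c = v^2 / r
a_c = 5^2 / 5
a_c = 25 / 5
a_c = 5 m/s^2

5 m/s^2


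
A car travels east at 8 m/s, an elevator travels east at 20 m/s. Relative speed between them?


Given: v_A = 8 m/s east, v_B = 20 m/s east
Both move in the same direction; relative speed = |v_A - v_B|
|8 - 20| = |-12|
= 12 m/s

12 m/s


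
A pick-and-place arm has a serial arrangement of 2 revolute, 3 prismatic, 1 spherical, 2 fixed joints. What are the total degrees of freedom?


Given: serial robot with 2 revolute, 3 prismatic, 1 spherical, 2 fixed joints
DOF contribution per joint type: revolute=1, prismatic=1, spherical=3, fixed=0
DOF = 2*1 + 3*1 + 1*3 + 2*0
DOF = 8

8


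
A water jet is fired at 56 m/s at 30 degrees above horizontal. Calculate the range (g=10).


Given: v0 = 56 m/s, theta = 30 deg, g = 10 m/s^2
sin(2*30) = sin(60) = sqrt(3)/2
Using R = v0^2 * sin(2*theta) / g
R = 56^2 * (sqrt(3)/2) / 10
R = 3136 * sqrt(3) / 20
R = 784/5*sqrt(3) m

784/5*sqrt(3) m


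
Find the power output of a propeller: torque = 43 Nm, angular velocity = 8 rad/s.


Given: tau = 43 Nm, omega = 8 rad/s
Using P = tau * omega
P = 43 * 8
P = 344 W

344 W


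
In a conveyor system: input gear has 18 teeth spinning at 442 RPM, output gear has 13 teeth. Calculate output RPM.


Given: N1 = 18 teeth, w1 = 442 RPM, N2 = 13 teeth
Using N1*w1 = N2*w2
w2 = N1*w1 / N2
w2 = 18*442 / 13
w2 = 7956 / 13
w2 = 612 RPM

612 RPM


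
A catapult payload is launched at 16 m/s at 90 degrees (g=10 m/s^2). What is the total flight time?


Given: v0 = 16 m/s, theta = 90 deg, g = 10 m/s^2
sin(90) = 1
Using T = 2*v0*sin(theta) / g
T = 2*16*1 / 10
T = 32 / 10
T = 16/5 s

16/5 s


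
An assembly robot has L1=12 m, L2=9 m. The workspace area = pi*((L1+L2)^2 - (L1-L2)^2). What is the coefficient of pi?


Given: L1 = 12, L2 = 9
(L1+L2)^2 = (21)^2 = 441
(L1-L2)^2 = (3)^2 = 9
Difference = 441 - 9 = 432
This equals 4*L1*L2 = 4*12*9 = 432
Workspace area = 432*pi

432


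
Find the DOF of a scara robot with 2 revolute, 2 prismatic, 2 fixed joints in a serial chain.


Given: serial robot with 2 revolute, 2 prismatic, 2 fixed joints
DOF contribution per joint type: revolute=1, prismatic=1, spherical=3, fixed=0
DOF = 2*1 + 2*1 + 2*0
DOF = 4

4


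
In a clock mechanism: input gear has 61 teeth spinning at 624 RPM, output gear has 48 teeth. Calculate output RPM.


Given: N1 = 61 teeth, w1 = 624 RPM, N2 = 48 teeth
Using N1*w1 = N2*w2
w2 = N1*w1 / N2
w2 = 61*624 / 48
w2 = 38064 / 48
w2 = 793 RPM

793 RPM


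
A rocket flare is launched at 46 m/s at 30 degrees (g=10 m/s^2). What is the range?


Given: v0 = 46 m/s, theta = 30 deg, g = 10 m/s^2
sin(2*30) = sin(60) = sqrt(3)/2
Using R = v0^2 * sin(2*theta) / g
R = 46^2 * (sqrt(3)/2) / 10
R = 2116 * sqrt(3) / 20
R = 529/5*sqrt(3) m

529/5*sqrt(3) m


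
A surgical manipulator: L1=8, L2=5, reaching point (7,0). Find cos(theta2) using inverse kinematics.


Given: L1 = 8, L2 = 5, target (x, y) = (7, 0)
Using cos(theta2) = (x^2 + y^2 - L1^2 - L2^2) / (2*L1*L2)
x^2 + y^2 = 7^2 + 0 = 49
L1^2 + L2^2 = 64 + 25 = 89
Numerator = 49 - 89 = -40
Denominator = 2*8*5 = 80
cos(theta2) = -40/80 = -1/2

-1/2


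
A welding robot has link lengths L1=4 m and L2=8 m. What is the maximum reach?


Given: L1 = 4 m, L2 = 8 m
For a 2-link planar arm, max reach = L1 + L2 (fully extended)
Max reach = 4 + 8
Max reach = 12 m

12 m
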